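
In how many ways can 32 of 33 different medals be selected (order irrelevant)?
C(33,32) = 33!/(32!×1!) = 33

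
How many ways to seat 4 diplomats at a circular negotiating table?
Circular: fix one position, arrange the rest. (4-1)! = 6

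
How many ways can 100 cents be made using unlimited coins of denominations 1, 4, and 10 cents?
Coefficient of x^100 in 1/(1-x^1) · 1/(1-x^4) · 1/(1-x^10). Case on j = number of 10-cent coins (j = 0..10); remainder r = 100 - 10j is made from {1,4} in ⌊r/4⌋+1 ways. r = 100, 90, 80, 70, 60, 50, 40, 30, 20, 10, 0 → 26 + 23 + 21 + 18 + 16 + 13 + 11 + 8 + 6 + 3 + 1 = 146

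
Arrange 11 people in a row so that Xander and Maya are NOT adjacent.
Total - adjacent = 11! - (11-1)!×2 = 39916800 - 7257600 = 32659200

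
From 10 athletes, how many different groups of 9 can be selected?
C(10,9) = 10!/(9!×1!) = 10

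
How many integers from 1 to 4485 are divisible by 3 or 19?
⌊4485/3⌋ + ⌊4485/19⌋ - ⌊4485/57⌋ = 1495 + 236 - 78 = 1653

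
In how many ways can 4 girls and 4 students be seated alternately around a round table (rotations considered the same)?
Fix one of the girls: (4-1)! ways for the remaining girls, × 4! ways for the students = 6 × 24 = 144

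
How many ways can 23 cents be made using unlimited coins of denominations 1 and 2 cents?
Coefficient of x^23 in 1/(1-x^1) · 1/(1-x^2). Use j coins of 2 for j = 0..⌊23/2⌋ = 11, the rest in 1s: 11 + 1 = 12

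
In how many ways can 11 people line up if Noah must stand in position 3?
Fix one position: (11-1)! = 3628800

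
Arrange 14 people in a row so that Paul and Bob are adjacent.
Treat as block: (14-1)! × 2! = 6227020800 × 2 = 12454041600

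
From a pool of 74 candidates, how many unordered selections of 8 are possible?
C(74,8) = 74!/(8!×66!) = 15071474661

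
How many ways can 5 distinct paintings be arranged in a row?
5! = 120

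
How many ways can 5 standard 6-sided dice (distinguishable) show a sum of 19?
Coefficient of x^19 in (x + x² + ... + x^6)^5. By inclusion-exclusion on dice exceeding 6: Σ_j (-1)^j C(5,j)·C(19-1-6j, 4) = C(5,0)·C(18,4) - C(5,1)·C(12,4) + C(5,2)·C(6,4) = 1·3060 - 5·495 + 10·15 = 735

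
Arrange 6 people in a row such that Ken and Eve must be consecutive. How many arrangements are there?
Treat the 2 as one block: (6-2+1)! × 2! = 120 × 2 = 240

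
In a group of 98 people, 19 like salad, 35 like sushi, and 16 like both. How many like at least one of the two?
|A∪B| = |A| + |B| - |A∩B| = 19 + 35 - 16 = 38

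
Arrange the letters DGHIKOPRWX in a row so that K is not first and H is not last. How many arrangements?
By inclusion-exclusion: 10! - 2×(10-1)! + (10-2)! = 3628800 - 725760 + 40320 = 2943360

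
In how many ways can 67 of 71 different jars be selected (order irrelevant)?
C(71,67) = 71!/(67!×4!) = 971635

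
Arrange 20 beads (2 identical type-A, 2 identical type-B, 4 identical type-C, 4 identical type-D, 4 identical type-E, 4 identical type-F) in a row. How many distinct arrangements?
20! / (2! × 2! × 4! × 4! × 4! × 4!) = 1833241410000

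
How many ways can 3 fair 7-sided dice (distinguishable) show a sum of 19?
Coefficient of x^19 in (x + x² + ... + x^7)^3. By inclusion-exclusion on dice exceeding 7: Σ_j (-1)^j C(3,j)·C(19-1-7j, 2) = C(3,0)·C(18,2) - C(3,1)·C(11,2) + C(3,2)·C(4,2) = 1·153 - 3·55 + 3·6 = 6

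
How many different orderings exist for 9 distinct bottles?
9! = 362880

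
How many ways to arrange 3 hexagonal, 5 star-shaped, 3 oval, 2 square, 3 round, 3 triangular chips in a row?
19! / (3! × 5! × 3! × 2! × 3! × 3!) = 391091500800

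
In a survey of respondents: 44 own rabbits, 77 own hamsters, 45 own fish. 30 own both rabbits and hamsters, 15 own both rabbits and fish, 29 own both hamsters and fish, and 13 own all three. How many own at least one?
|A∪B∪C| = 44+77+45-30-15-29+13 = 105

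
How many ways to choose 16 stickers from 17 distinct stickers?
C(17,16) = 17!/(16!×1!) = 17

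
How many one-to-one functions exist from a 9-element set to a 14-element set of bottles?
P(14,9) = 14!/(14-9)! = 726485760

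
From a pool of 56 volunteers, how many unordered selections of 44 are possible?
C(56,44) = 56!/(44!×12!) = 558383307300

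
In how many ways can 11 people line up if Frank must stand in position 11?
Fix one position: (11-1)! = 3628800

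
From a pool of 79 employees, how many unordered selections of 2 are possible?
C(79,2) = 79!/(2!×77!) = 3081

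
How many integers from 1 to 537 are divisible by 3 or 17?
⌊537/3⌋ + ⌊537/17⌋ - ⌊537/51⌋ = 179 + 31 - 10 = 200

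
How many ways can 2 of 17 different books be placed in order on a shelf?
P(17,2) = 17!/(17-2)! = 272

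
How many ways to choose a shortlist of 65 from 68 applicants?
C(68,65) = 68!/(65!×3!) = 50116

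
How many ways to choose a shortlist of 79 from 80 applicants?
C(80,79) = 80!/(79!×1!) = 80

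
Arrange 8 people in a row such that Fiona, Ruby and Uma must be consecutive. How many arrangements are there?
Treat the 3 as one block: (8-3+1)! × 3! = 720 × 6 = 4320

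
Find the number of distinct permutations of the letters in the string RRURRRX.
7! / (1! × 1! × 5!) = 42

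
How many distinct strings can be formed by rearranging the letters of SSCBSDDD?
8! / (3! × 1! × 1! × 3!) = 1120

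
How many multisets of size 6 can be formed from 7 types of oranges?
C(6+7-1, 7-1) = C(12, 6) = 924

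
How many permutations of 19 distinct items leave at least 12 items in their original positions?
Exactly j fixed points: C(19,j)·!(19-j); sum over j ≥ 12 (derangement numbers via !m = (m-1)·(!(m-1) + !(m-2)): !0..!7 = 1, 0, 1, 2, 9, 44, 265, 1854). Σ_{j=12}^{19} C(19,j)·!(19-j) = C(19,12)·!7 + C(19,13)·!6 + C(19,14)·!5 + C(19,15)·!4 + C(19,16)·!3 + C(19,17)·!2 + C(19,18)·!1 + C(19,19)·!0 = 50388·1854 + 27132·265 + 11628·44 + 3876·9 + 969·2 + 171·1 + 19·0 + 1·1 = 101157958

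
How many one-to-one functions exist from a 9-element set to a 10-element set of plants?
P(10,9) = 10!/(10-9)! = 3628800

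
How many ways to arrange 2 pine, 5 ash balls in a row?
7! / (2! × 5!) = 21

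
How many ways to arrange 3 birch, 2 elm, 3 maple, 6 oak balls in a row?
14! / (3! × 2! × 3! × 6!) = 1681680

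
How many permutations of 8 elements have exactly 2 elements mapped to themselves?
Choose the 2 fixed points C(8,2) = 28, derange the rest: !6 = Σ_{j=0}^{6} (-1)^j·6!/j! = 720 - 720 + 360 - 120 + 30 - 6 + 1 = 265. Product = 28 × 265 = 7420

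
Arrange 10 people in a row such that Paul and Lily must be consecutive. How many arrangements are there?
Treat the 2 as one block: (10-2+1)! × 2! = 362880 × 2 = 725760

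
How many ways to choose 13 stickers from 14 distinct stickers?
C(14,13) = 14!/(13!×1!) = 14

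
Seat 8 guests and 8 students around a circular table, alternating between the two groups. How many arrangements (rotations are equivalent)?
Fix one of the guests: (8-1)! ways for the remaining guests, × 8! ways for the students = 5040 × 40320 = 203212800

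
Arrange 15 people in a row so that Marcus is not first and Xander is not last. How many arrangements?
By inclusion-exclusion: 15! - 2×(15-1)! + (15-2)! = 1307674368000 - 174356582400 + 6227020800 = 1139544806400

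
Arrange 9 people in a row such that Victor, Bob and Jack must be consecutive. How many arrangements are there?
Treat the 3 as one block: (9-3+1)! × 3! = 5040 × 6 = 30240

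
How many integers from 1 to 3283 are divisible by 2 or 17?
⌊3283/2⌋ + ⌊3283/17⌋ - ⌊3283/34⌋ = 1641 + 193 - 96 = 1738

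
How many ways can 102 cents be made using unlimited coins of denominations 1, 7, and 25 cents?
Coefficient of x^102 in 1/(1-x^1) · 1/(1-x^7) · 1/(1-x^25). Case on j = number of 25-cent coins (j = 0..4); remainder r = 102 - 25j is made from {1,7} in ⌊r/7⌋+1 ways. r = 102, 77, 52, 27, 2 → 15 + 12 + 8 + 4 + 1 = 40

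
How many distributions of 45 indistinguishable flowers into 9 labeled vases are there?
C(45+9-1, 9-1) = C(53, 8) = 886322710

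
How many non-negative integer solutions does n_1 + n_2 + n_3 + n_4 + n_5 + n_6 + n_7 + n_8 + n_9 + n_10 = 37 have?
C(37+10-1, 10-1) = C(46, 9) = 1101716330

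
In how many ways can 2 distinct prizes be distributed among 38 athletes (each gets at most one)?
P(38,2) = 38!/(38-2)! = 1406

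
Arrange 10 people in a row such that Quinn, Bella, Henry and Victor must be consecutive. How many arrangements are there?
Treat the 4 as one block: (10-4+1)! × 4! = 5040 × 24 = 120960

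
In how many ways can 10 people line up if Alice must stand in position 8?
Fix one position: (10-1)! = 362880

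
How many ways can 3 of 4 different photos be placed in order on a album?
P(4,3) = 4!/(4-3)! = 24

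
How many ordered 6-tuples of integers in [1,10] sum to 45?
Coefficient of x^45 in (x + x² + ... + x^10)^6. By inclusion-exclusion on dice exceeding 10: Σ_j (-1)^j C(6,j)·C(45-1-10j, 5) = C(6,0)·C(44,5) - C(6,1)·C(34,5) + C(6,2)·C(24,5) - C(6,3)·C(14,5) = 1·1086008 - 6·278256 + 15·42504 - 20·2002 = 13992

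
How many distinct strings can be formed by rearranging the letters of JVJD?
4! / (1! × 1! × 2!) = 12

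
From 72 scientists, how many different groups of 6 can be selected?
C(72,6) = 72!/(6!×66!) = 156238908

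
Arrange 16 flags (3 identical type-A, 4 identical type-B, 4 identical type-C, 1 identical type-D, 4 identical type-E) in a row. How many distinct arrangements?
16! / (3! × 4! × 4! × 1! × 4!) = 252252000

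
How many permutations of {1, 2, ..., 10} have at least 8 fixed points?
Exactly j fixed points: C(10,j)·!(10-j); sum over j ≥ 8 (derangement numbers via !m = (m-1)·(!(m-1) + !(m-2)): !0..!2 = 1, 0, 1). Σ_{j=8}^{10} C(10,j)·!(10-j) = C(10,8)·!2 + C(10,9)·!1 + C(10,10)·!0 = 45·1 + 10·0 + 1·1 = 46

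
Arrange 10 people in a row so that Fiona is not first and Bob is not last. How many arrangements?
By inclusion-exclusion: 10! - 2×(10-1)! + (10-2)! = 3628800 - 725760 + 40320 = 2943360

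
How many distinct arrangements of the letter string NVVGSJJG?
8! / (1! × 1! × 2! × 2! × 2!) = 5040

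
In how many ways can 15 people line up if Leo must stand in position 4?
Fix one position: (15-1)! = 87178291200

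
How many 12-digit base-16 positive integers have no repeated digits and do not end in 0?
Last digit: 15 nonzero choices. First digit: 14 (nonzero, ≠last). Middle 10: P(14,10) = 3632428800. Total = 762810048000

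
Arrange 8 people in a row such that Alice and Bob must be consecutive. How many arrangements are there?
Treat the 2 as one block: (8-2+1)! × 2! = 5040 × 2 = 10080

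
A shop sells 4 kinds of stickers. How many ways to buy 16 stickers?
C(16+4-1, 4-1) = C(19, 3) = 969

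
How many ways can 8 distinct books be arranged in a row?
8! = 40320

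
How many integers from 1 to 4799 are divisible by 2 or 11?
⌊4799/2⌋ + ⌊4799/11⌋ - ⌊4799/22⌋ = 2399 + 436 - 218 = 2617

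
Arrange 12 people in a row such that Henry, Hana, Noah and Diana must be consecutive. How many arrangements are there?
Treat the 4 as one block: (12-4+1)! × 4! = 362880 × 24 = 8709120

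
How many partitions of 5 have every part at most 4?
Let r_j(i) = number of partitions of i into parts ≤ j, for i = 0..5. r_1(i) = 1 for all i; r_j(i) = r_{j-1}(i) + r_j(i-j). Rows j = 2..4: ≤2: 1 1 2 2 3 3; ≤3: 1 1 2 3 4 5; ≤4: 1 1 2 3 5 6. r_4(5) = 6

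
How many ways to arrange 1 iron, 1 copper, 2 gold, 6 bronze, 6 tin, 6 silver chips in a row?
22! / (1! × 1! × 2! × 6! × 6! × 6!) = 1505702278080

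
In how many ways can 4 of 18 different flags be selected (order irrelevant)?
C(18,4) = 18!/(4!×14!) = 3060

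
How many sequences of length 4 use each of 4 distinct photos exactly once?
4! = 24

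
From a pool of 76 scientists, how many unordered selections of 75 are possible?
C(76,75) = 76!/(75!×1!) = 76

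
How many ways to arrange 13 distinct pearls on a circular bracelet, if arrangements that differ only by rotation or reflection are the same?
(13-1)!/2 = 479001600/2 = 239500800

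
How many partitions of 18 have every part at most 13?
Let r_j(i) = number of partitions of i into parts ≤ j, for i = 0..18. r_1(i) = 1 for all i; r_j(i) = r_{j-1}(i) + r_j(i-j). Rows j = 2..13: ≤2: 1 1 2 2 3 3 4 4 5 5 6 6 7 7 8 8 9 9 10; ≤3: 1 1 2 3 4 5 7 8 10 12 14 16 19 21 24 27 30 33 37; ≤4: 1 1 2 3 5 6 9 11 15 18 23 27 34 39 47 54 64 72 84; ≤5: 1 1 2 3 5 7 10 13 18 23 30 37 47 57 70 84 101 119 141; ≤6: 1 1 2 3 5 7 11 14 20 26 35 44 58 71 90 110 136 163 199; ≤7: 1 1 2 3 5 7 11 15 21 28 38 49 65 82 105 131 164 201 248; ≤8: 1 1 2 3 5 7 11 15 22 29 40 52 70 89 116 146 186 230 288; ≤9: 1 1 2 3 5 7 11 15 22 30 41 54 73 94 123 157 201 252 318; ≤10: 1 1 2 3 5 7 11 15 22 30 42 55 75 97 128 164 212 267 340; ≤11: 1 1 2 3 5 7 11 15 22 30 42 56 76 99 131 169 219 278 355; ≤12: 1 1 2 3 5 7 11 15 22 30 42 56 77 100 133 172 224 285 366; ≤13: 1 1 2 3 5 7 11 15 22 30 42 56 77 101 134 174 227 290 373. r_13(18) = 373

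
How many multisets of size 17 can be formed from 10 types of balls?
C(17+10-1, 10-1) = C(26, 9) = 3124550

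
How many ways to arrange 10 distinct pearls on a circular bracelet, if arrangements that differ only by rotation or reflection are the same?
(10-1)!/2 = 362880/2 = 181440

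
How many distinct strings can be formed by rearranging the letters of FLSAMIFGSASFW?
13! / (1! × 1! × 3! × 2! × 1! × 1! × 1! × 3!) = 86486400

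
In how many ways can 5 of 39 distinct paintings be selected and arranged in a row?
P(39,5) = 39!/(39-5)! = 69090840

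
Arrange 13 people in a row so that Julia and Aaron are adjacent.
Treat as block: (13-1)! × 2! = 479001600 × 2 = 958003200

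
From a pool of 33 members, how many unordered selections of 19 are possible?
C(33,19) = 33!/(19!×14!) = 818809200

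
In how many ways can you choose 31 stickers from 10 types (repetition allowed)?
C(31+10-1, 10-1) = C(40, 9) = 273438880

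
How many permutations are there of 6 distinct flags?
6! = 720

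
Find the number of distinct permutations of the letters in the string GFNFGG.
6! / (1! × 3! × 2!) = 60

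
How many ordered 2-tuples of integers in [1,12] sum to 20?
Coefficient of x^20 in (x + x² + ... + x^12)^2. By inclusion-exclusion on dice exceeding 12: Σ_j (-1)^j C(2,j)·C(20-1-12j, 1) = C(2,0)·C(19,1) - C(2,1)·C(7,1) = 1·19 - 2·7 = 5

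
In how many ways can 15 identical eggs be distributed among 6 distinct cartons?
C(15+6-1, 6-1) = C(20, 5) = 15504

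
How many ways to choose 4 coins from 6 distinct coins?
C(6,4) = 6!/(4!×2!) = 15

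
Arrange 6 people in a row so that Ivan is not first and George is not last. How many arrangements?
By inclusion-exclusion: 6! - 2×(6-1)! + (6-2)! = 720 - 240 + 24 = 504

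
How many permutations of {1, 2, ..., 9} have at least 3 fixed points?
Exactly j fixed points: C(9,j)·!(9-j); sum over j ≥ 3 (derangement numbers via !m = (m-1)·(!(m-1) + !(m-2)): !0..!6 = 1, 0, 1, 2, 9, 44, 265). Σ_{j=3}^{9} C(9,j)·!(9-j) = C(9,3)·!6 + C(9,4)·!5 + C(9,5)·!4 + C(9,6)·!3 + C(9,7)·!2 + C(9,8)·!1 + C(9,9)·!0 = 84·265 + 126·44 + 126·9 + 84·2 + 36·1 + 9·0 + 1·1 = 29143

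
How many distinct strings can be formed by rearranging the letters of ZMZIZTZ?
7! / (1! × 1! × 4! × 1!) = 210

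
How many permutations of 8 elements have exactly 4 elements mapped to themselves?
Choose the 4 fixed points C(8,4) = 70, derange the rest: !4 = Σ_{j=0}^{4} (-1)^j·4!/j! = 24 - 24 + 12 - 4 + 1 = 9. Product = 70 × 9 = 630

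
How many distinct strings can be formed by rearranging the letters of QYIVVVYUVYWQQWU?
15! / (2! × 4! × 3! × 3! × 2! × 1!) = 378378000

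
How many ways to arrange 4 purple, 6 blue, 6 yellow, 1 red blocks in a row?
17! / (4! × 6! × 6! × 1!) = 28588560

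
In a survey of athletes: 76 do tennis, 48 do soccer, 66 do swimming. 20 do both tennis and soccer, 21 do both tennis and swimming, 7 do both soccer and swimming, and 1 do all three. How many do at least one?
|A∪B∪C| = 76+48+66-20-21-7+1 = 143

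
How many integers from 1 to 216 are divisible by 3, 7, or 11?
⌊216/3⌋+⌊216/7⌋+⌊216/11⌋ - ⌊216/21⌋-⌊216/33⌋-⌊216/77⌋ + ⌊216/231⌋ = 72+30+19 - 10-6-2 + 0 = 103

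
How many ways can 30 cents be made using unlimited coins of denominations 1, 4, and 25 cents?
Coefficient of x^30 in 1/(1-x^1) · 1/(1-x^4) · 1/(1-x^25). Case on j = number of 25-cent coins (j = 0..1); remainder r = 30 - 25j is made from {1,4} in ⌊r/4⌋+1 ways. r = 30, 5 → 8 + 2 = 10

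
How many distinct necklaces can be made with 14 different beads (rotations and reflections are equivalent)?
(14-1)!/2 = 6227020800/2 = 3113510400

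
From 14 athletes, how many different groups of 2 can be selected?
C(14,2) = 14!/(2!×12!) = 91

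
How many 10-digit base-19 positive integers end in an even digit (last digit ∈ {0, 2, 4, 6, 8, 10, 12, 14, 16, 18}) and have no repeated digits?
Last∈{0,2,4,6,8,10,12,14,16,18}. Last=0: 17643225600. Last nonzero: 9×17×P(17,8) = 149967417600. Total = 167610643200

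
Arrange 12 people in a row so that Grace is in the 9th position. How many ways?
Fix one position: (12-1)! = 39916800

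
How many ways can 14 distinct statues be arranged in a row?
14! = 87178291200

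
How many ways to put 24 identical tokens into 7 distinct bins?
C(24+7-1, 7-1) = C(30, 6) = 593775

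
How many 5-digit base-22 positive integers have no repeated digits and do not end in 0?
Last digit: 21 nonzero choices. First digit: 20 (nonzero, ≠last). Middle 3: P(20,3) = 6840. Total = 2872800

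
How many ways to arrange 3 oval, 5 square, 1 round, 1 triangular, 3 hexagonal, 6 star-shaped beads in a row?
19! / (3! × 5! × 1! × 1! × 3! × 6!) = 39109150080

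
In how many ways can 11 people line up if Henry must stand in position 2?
Fix one position: (11-1)! = 3628800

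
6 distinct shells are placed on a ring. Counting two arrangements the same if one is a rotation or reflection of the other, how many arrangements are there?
(6-1)!/2 = 120/2 = 60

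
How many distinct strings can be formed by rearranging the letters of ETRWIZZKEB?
10! / (2! × 1! × 1! × 1! × 2! × 1! × 1! × 1!) = 907200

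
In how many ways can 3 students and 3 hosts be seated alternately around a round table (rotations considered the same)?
Fix one of the students: (3-1)! ways for the remaining students, × 3! ways for the hosts = 2 × 6 = 12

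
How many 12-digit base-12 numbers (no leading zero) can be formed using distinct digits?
First digit: 11 choices (nonzero). Then descending: 11 × 11 × 10 × 9 × 8 × 7 × 6 × 5 × 4 × 3 × 2 × 1 = 439084800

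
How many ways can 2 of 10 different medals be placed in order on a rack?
P(10,2) = 10!/(10-2)! = 90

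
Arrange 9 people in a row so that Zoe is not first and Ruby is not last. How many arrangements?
By inclusion-exclusion: 9! - 2×(9-1)! + (9-2)! = 362880 - 80640 + 5040 = 287280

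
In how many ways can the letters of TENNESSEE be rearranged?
9! / (1! × 4! × 2! × 2!) = 3780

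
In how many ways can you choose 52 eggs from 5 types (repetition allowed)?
C(52+5-1, 5-1) = C(56, 4) = 367290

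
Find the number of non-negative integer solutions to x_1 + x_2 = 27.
C(27+2-1, 2-1) = C(28, 1) = 28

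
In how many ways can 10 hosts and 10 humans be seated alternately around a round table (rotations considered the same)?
Fix one of the hosts: (10-1)! ways for the remaining hosts, × 10! ways for the humans = 362880 × 3628800 = 1316818944000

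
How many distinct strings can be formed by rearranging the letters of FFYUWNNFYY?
10! / (3! × 1! × 1! × 3! × 2!) = 50400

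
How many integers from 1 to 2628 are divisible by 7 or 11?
⌊2628/7⌋ + ⌊2628/11⌋ - ⌊2628/77⌋ = 375 + 238 - 34 = 579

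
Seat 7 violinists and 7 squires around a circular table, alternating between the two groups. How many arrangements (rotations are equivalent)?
Fix one of the violinists: (7-1)! ways for the remaining violinists, × 7! ways for the squires = 720 × 5040 = 3628800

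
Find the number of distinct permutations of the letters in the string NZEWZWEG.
8! / (1! × 2! × 1! × 2! × 2!) = 5040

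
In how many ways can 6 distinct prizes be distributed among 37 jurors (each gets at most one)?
P(37,6) = 37!/(37-6)! = 1673844480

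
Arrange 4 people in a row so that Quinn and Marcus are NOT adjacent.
Total - adjacent = 4! - (4-1)!×2 = 24 - 12 = 12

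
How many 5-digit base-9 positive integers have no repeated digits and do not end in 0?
Last digit: 8 nonzero choices. First digit: 7 (nonzero, ≠last). Middle 3: P(7,3) = 210. Total = 11760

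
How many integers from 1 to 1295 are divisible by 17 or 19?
⌊1295/17⌋ + ⌊1295/19⌋ - ⌊1295/323⌋ = 76 + 68 - 4 = 140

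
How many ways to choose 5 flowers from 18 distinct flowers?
C(18,5) = 18!/(5!×13!) = 8568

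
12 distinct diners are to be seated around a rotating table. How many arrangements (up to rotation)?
Circular: fix one position, arrange the rest. (12-1)! = 39916800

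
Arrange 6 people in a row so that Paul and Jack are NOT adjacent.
Total - adjacent = 6! - (6-1)!×2 = 720 - 240 = 480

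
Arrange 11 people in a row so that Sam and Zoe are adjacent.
Treat as block: (11-1)! × 2! = 3628800 × 2 = 7257600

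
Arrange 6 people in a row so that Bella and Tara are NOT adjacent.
Total - adjacent = 6! - (6-1)!×2 = 720 - 240 = 480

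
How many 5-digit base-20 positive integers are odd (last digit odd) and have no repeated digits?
Last∈{1,3,5,7,9,11,13,15,17,19}. Last=0: 0. Last nonzero: 10×18×P(18,3) = 881280. Total = 881280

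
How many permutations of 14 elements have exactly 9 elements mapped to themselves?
Choose the 9 fixed points C(14,9) = 2002, derange the rest: !5 = Σ_{j=0}^{5} (-1)^j·5!/j! = 120 - 120 + 60 - 20 + 5 - 1 = 44. Product = 2002 × 44 = 88088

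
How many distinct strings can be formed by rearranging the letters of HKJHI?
5! / (1! × 1! × 2! × 1!) = 60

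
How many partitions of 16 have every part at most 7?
Let r_j(i) = number of partitions of i into parts ≤ j, for i = 0..16. r_1(i) = 1 for all i; r_j(i) = r_{j-1}(i) + r_j(i-j). Rows j = 2..7: ≤2: 1 1 2 2 3 3 4 4 5 5 6 6 7 7 8 8 9; ≤3: 1 1 2 3 4 5 7 8 10 12 14 16 19 21 24 27 30; ≤4: 1 1 2 3 5 6 9 11 15 18 23 27 34 39 47 54 64; ≤5: 1 1 2 3 5 7 10 13 18 23 30 37 47 57 70 84 101; ≤6: 1 1 2 3 5 7 11 14 20 26 35 44 58 71 90 110 136; ≤7: 1 1 2 3 5 7 11 15 21 28 38 49 65 82 105 131 164. r_7(16) = 164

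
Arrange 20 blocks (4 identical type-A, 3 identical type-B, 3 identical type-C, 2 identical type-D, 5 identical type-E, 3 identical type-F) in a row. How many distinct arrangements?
20! / (4! × 3! × 3! × 2! × 5! × 3!) = 1955457504000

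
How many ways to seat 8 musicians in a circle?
Circular: fix one position, arrange the rest. (8-1)! = 5040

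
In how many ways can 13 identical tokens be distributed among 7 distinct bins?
C(13+7-1, 7-1) = C(19, 6) = 27132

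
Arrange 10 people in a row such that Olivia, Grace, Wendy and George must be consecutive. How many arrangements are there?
Treat the 4 as one block: (10-4+1)! × 4! = 5040 × 24 = 120960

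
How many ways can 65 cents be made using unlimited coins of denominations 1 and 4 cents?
Coefficient of x^65 in 1/(1-x^1) · 1/(1-x^4). Use j coins of 4 for j = 0..⌊65/4⌋ = 16, the rest in 1s: 16 + 1 = 17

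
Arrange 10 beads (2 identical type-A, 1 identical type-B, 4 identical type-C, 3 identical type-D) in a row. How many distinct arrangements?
10! / (2! × 1! × 4! × 3!) = 12600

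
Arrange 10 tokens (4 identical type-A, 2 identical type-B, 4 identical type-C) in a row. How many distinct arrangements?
10! / (4! × 2! × 4!) = 3150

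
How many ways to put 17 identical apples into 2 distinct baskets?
C(17+2-1, 2-1) = C(18, 1) = 18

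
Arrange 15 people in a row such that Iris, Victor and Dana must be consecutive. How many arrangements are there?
Treat the 3 as one block: (15-3+1)! × 3! = 6227020800 × 6 = 37362124800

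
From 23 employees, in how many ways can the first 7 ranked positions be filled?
P(23,7) = 23!/(23-7)! = 1235591280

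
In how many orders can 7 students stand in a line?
7! = 5040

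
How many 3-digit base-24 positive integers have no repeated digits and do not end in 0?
Last digit: 23 nonzero choices. First digit: 22 (nonzero, ≠last). Middle 1: P(22,1) = 22. Total = 11132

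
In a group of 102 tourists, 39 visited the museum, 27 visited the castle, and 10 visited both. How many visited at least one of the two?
|A∪B| = |A| + |B| - |A∩B| = 39 + 27 - 10 = 56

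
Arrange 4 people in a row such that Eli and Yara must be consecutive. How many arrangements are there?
Treat the 2 as one block: (4-2+1)! × 2! = 6 × 2 = 12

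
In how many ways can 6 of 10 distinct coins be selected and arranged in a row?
P(10,6) = 10!/(10-6)! = 151200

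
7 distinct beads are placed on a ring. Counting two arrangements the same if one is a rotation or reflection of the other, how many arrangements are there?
(7-1)!/2 = 720/2 = 360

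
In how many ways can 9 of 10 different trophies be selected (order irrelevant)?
C(10,9) = 10!/(9!×1!) = 10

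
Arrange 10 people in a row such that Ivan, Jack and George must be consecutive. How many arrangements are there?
Treat the 3 as one block: (10-3+1)! × 3! = 40320 × 6 = 241920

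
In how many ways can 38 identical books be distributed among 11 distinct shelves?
C(38+11-1, 11-1) = C(48, 10) = 6540715896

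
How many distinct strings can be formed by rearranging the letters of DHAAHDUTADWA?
12! / (1! × 1! × 4! × 1! × 2! × 3!) = 1663200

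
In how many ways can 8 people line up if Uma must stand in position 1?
Fix one position: (8-1)! = 5040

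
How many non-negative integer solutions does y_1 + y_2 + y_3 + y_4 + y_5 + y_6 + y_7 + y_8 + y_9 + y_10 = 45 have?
C(45+10-1, 10-1) = C(54, 9) = 5317936260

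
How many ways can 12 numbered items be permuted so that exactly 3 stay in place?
Choose the 3 fixed points C(12,3) = 220, derange the rest: !9 = Σ_{j=0}^{9} (-1)^j·9!/j! = 362880 - 362880 + 181440 - 60480 + 15120 - 3024 + 504 - 72 + 9 - 1 = 133496. Product = 220 × 133496 = 29369120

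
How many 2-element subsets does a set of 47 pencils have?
C(47,2) = 47!/(2!×45!) = 1081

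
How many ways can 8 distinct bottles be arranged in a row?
8! = 40320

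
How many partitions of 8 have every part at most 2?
Let r_j(i) = number of partitions of i into parts ≤ j, for i = 0..8. r_1(i) = 1 for all i; r_j(i) = r_{j-1}(i) + r_j(i-j). Rows j = 2..2: ≤2: 1 1 2 2 3 3 4 4 5. r_2(8) = 5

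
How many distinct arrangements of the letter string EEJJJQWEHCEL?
12! / (1! × 1! × 1! × 3! × 1! × 4! × 1!) = 3326400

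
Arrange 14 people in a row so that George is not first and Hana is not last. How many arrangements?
By inclusion-exclusion: 14! - 2×(14-1)! + (14-2)! = 87178291200 - 12454041600 + 479001600 = 75203251200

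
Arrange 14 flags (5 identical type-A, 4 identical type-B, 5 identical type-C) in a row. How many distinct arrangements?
14! / (5! × 4! × 5!) = 252252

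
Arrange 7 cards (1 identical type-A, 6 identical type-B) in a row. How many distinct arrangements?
7! / (1! × 6!) = 7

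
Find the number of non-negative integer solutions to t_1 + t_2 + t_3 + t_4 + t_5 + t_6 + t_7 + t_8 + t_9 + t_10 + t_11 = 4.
C(4+11-1, 11-1) = C(14, 10) = 1001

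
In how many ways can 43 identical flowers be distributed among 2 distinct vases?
C(43+2-1, 2-1) = C(44, 1) = 44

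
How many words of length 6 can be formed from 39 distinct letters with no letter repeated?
P(39,6) = 39!/(39-6)! = 2349088560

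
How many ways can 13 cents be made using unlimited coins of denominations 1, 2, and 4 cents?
Coefficient of x^13 in 1/(1-x^1) · 1/(1-x^2) · 1/(1-x^4). Case on j = number of 4-cent coins (j = 0..3); remainder r = 13 - 4j is made from {1,2} in ⌊r/2⌋+1 ways. r = 13, 9, 5, 1 → 7 + 5 + 3 + 1 = 16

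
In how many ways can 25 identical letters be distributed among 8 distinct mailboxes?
C(25+8-1, 8-1) = C(32, 7) = 3365856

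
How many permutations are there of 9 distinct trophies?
9! = 362880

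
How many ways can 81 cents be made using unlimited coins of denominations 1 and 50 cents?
Coefficient of x^81 in 1/(1-x^1) · 1/(1-x^50). Use j coins of 50 for j = 0..⌊81/50⌋ = 1, the rest in 1s: 1 + 1 = 2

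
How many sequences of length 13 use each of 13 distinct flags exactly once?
13! = 6227020800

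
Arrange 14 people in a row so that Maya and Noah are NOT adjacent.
Total - adjacent = 14! - (14-1)!×2 = 87178291200 - 12454041600 = 74724249600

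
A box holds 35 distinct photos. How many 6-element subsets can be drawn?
C(35,6) = 35!/(6!×29!) = 1623160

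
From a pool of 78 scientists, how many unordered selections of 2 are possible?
C(78,2) = 78!/(2!×76!) = 3003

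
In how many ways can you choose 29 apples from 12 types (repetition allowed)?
C(29+12-1, 12-1) = C(40, 11) = 2311801440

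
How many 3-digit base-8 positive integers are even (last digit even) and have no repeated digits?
Last∈{0,2,4,6}. Last=0: 42. Last nonzero: 3×6×P(6,1) = 108. Total = 150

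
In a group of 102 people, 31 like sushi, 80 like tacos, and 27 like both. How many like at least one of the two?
|A∪B| = |A| + |B| - |A∩B| = 31 + 80 - 27 = 84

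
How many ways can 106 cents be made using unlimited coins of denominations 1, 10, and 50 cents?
Coefficient of x^106 in 1/(1-x^1) · 1/(1-x^10) · 1/(1-x^50). Case on j = number of 50-cent coins (j = 0..2); remainder r = 106 - 50j is made from {1,10} in ⌊r/10⌋+1 ways. r = 106, 56, 6 → 11 + 6 + 1 = 18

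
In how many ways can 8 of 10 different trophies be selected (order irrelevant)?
C(10,8) = 10!/(8!×2!) = 45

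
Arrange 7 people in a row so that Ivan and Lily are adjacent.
Treat as block: (7-1)! × 2! = 720 × 2 = 1440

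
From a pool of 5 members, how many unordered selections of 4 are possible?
C(5,4) = 5!/(4!×1!) = 5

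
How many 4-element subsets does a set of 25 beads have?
C(25,4) = 25!/(4!×21!) = 12650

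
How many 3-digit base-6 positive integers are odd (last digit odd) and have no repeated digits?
Last∈{1,3,5}. Last=0: 0. Last nonzero: 3×4×P(4,1) = 48. Total = 48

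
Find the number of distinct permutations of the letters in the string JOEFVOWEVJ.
10! / (2! × 2! × 1! × 2! × 1! × 2!) = 226800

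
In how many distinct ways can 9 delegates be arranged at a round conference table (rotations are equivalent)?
Circular: fix one position, arrange the rest. (9-1)! = 40320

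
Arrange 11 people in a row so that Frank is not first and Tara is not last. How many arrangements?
By inclusion-exclusion: 11! - 2×(11-1)! + (11-2)! = 39916800 - 7257600 + 362880 = 33022080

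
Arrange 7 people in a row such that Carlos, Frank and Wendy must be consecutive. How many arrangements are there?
Treat the 3 as one block: (7-3+1)! × 3! = 120 × 6 = 720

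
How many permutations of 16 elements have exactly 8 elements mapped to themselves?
Choose the 8 fixed points C(16,8) = 12870, derange the rest: !8 = Σ_{j=0}^{8} (-1)^j·8!/j! = 40320 - 40320 + 20160 - 6720 + 1680 - 336 + 56 - 8 + 1 = 14833. Product = 12870 × 14833 = 190900710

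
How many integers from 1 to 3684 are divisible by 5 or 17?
⌊3684/5⌋ + ⌊3684/17⌋ - ⌊3684/85⌋ = 736 + 216 - 43 = 909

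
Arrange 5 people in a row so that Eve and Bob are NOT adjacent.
Total - adjacent = 5! - (5-1)!×2 = 120 - 48 = 72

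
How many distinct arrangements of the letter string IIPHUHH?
7! / (3! × 2! × 1! × 1!) = 420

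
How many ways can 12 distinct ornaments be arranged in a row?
12! = 479001600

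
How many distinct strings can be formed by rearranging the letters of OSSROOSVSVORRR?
14! / (4! × 4! × 4! × 2!) = 3153150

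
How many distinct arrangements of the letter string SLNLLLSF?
8! / (2! × 4! × 1! × 1!) = 840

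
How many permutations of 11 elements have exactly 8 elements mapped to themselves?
Choose the 8 fixed points C(11,8) = 165, derange the rest: !3 = Σ_{j=0}^{3} (-1)^j·3!/j! = 6 - 6 + 3 - 1 = 2. Product = 165 × 2 = 330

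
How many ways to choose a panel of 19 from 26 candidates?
C(26,19) = 26!/(19!×7!) = 657800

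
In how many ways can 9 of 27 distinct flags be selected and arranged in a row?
P(27,9) = 27!/(27-9)! = 1700755056000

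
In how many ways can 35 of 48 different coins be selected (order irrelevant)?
C(48,35) = 48!/(35!×13!) = 192928249296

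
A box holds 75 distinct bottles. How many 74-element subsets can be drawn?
C(75,74) = 75!/(74!×1!) = 75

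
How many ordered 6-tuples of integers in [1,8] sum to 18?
Coefficient of x^18 in (x + x² + ... + x^8)^6. By inclusion-exclusion on dice exceeding 8: Σ_j (-1)^j C(6,j)·C(18-1-8j, 5) = C(6,0)·C(17,5) - C(6,1)·C(9,5) = 1·6188 - 6·126 = 5432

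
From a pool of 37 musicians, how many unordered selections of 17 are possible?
C(37,17) = 37!/(17!×20!) = 15905368710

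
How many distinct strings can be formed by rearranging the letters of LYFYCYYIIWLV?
12! / (1! × 2! × 1! × 2! × 1! × 4! × 1!) = 4989600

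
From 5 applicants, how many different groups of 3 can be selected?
C(5,3) = 5!/(3!×2!) = 10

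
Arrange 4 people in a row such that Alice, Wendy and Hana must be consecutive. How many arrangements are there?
Treat the 3 as one block: (4-3+1)! × 3! = 2 × 6 = 12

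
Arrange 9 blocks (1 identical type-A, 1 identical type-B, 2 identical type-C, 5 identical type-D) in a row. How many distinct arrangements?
9! / (1! × 1! × 2! × 5!) = 1512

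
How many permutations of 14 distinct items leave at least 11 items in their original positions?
Exactly j fixed points: C(14,j)·!(14-j); sum over j ≥ 11 (derangement numbers via !m = (m-1)·(!(m-1) + !(m-2)): !0..!3 = 1, 0, 1, 2). Σ_{j=11}^{14} C(14,j)·!(14-j) = C(14,11)·!3 + C(14,12)·!2 + C(14,13)·!1 + C(14,14)·!0 = 364·2 + 91·1 + 14·0 + 1·1 = 820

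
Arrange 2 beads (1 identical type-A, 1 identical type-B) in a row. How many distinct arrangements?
2! / (1! × 1!) = 2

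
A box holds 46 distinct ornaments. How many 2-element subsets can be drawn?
C(46,2) = 46!/(2!×44!) = 1035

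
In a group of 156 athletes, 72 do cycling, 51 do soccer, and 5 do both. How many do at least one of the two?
|A∪B| = |A| + |B| - |A∩B| = 72 + 51 - 5 = 118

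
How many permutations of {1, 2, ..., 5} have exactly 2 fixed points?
Choose the 2 fixed points C(5,2) = 10, derange the rest: !3 = Σ_{j=0}^{3} (-1)^j·3!/j! = 6 - 6 + 3 - 1 = 2. Product = 10 × 2 = 20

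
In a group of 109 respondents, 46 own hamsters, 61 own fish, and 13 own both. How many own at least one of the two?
|A∪B| = |A| + |B| - |A∩B| = 46 + 61 - 13 = 94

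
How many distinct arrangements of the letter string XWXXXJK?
7! / (4! × 1! × 1! × 1!) = 210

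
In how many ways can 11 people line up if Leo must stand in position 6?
Fix one position: (11-1)! = 3628800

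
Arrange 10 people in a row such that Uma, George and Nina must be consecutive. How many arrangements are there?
Treat the 3 as one block: (10-3+1)! × 3! = 40320 × 6 = 241920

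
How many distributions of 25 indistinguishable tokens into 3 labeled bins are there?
C(25+3-1, 3-1) = C(27, 2) = 351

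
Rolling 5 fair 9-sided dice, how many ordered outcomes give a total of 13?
Coefficient of x^13 in (x + x² + ... + x^9)^5. By inclusion-exclusion on dice exceeding 9: Σ_j (-1)^j C(5,j)·C(13-1-9j, 4) = C(5,0)·C(12,4) = 1·495 = 495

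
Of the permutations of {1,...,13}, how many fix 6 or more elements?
Exactly j fixed points: C(13,j)·!(13-j); sum over j ≥ 6 (derangement numbers via !m = (m-1)·(!(m-1) + !(m-2)): !0..!7 = 1, 0, 1, 2, 9, 44, 265, 1854). Σ_{j=6}^{13} C(13,j)·!(13-j) = C(13,6)·!7 + C(13,7)·!6 + C(13,8)·!5 + C(13,9)·!4 + C(13,10)·!3 + C(13,11)·!2 + C(13,12)·!1 + C(13,13)·!0 = 1716·1854 + 1716·265 + 1287·44 + 715·9 + 286·2 + 78·1 + 13·0 + 1·1 = 3699918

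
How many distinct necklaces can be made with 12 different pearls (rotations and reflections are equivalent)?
(12-1)!/2 = 39916800/2 = 19958400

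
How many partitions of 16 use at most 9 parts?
By conjugation, equals partitions of 16 into parts ≤ 9. Let r_j(i) = number of partitions of i into parts ≤ j, for i = 0..16. r_1(i) = 1 for all i; r_j(i) = r_{j-1}(i) + r_j(i-j). Rows j = 2..9: ≤2: 1 1 2 2 3 3 4 4 5 5 6 6 7 7 8 8 9; ≤3: 1 1 2 3 4 5 7 8 10 12 14 16 19 21 24 27 30; ≤4: 1 1 2 3 5 6 9 11 15 18 23 27 34 39 47 54 64; ≤5: 1 1 2 3 5 7 10 13 18 23 30 37 47 57 70 84 101; ≤6: 1 1 2 3 5 7 11 14 20 26 35 44 58 71 90 110 136; ≤7: 1 1 2 3 5 7 11 15 21 28 38 49 65 82 105 131 164; ≤8: 1 1 2 3 5 7 11 15 22 29 40 52 70 89 116 146 186; ≤9: 1 1 2 3 5 7 11 15 22 30 41 54 73 94 123 157 201. r_9(16) = 201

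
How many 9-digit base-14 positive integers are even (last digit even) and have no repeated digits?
Last∈{0,2,4,6,8,10,12}. Last=0: 51891840. Last nonzero: 6×12×P(12,7) = 287400960. Total = 339292800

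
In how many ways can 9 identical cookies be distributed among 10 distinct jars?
C(9+10-1, 10-1) = C(18, 9) = 48620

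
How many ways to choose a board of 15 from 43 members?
C(43,15) = 43!/(15!×28!) = 151532656696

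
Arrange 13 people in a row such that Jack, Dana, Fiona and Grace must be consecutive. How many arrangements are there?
Treat the 4 as one block: (13-4+1)! × 4! = 3628800 × 24 = 87091200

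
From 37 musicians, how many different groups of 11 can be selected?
C(37,11) = 37!/(11!×26!) = 854992152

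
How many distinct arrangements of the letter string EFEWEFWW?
8! / (3! × 2! × 3!) = 560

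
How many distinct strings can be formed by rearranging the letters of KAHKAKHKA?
9! / (3! × 2! × 4!) = 1260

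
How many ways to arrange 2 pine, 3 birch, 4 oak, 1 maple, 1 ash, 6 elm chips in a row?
17! / (2! × 3! × 4! × 1! × 1! × 6!) = 1715313600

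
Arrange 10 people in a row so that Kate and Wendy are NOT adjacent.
Total - adjacent = 10! - (10-1)!×2 = 3628800 - 725760 = 2903040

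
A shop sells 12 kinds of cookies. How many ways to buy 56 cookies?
C(56+12-1, 12-1) = C(67, 11) = 1285063345176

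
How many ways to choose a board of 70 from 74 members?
C(74,70) = 74!/(70!×4!) = 1150626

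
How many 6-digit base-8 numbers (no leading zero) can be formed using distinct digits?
First digit: 7 choices (nonzero). Then descending: 7 × 7 × 6 × 5 × 4 × 3 = 17640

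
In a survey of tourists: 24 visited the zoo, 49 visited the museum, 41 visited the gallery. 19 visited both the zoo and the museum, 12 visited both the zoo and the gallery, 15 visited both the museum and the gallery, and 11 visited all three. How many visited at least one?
|A∪B∪C| = 24+49+41-19-12-15+11 = 79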